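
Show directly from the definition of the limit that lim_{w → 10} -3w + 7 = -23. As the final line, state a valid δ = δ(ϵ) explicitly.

δ = ϵ/3

Fix ϵ > 0. We need δ > 0 so that 0 < |w − 10| < δ implies |(-3w + 7) + 23| < ϵ.
Since (-3w + 7) + 23 = -3(w − 10), we have |(-3w + 7) + 23| = 3|w − 10|.
Thus it suffices that |w − 10| < ϵ/3.
Take δ = ϵ/3. If 0 < |w − 10| < δ then |(-3w + 7) + 23| = 3|w − 10| < 3·(ϵ/3) = ϵ.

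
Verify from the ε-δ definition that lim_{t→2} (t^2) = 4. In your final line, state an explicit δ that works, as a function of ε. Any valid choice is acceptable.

δ = min(2, ε/6)

Let ε > 0 be given. We seek δ > 0 with 0 < |t − 2| < δ ⇒ |t^2 − 4| < ε.
Factor: t^2 − 4 = (t − 2)(t + 2), so |t^2 − 4| = |t − 2|·|t + 2|.
Restrict δ ≤ 2. Then |t − 2| < 2 gives |t| < 4, so by the triangle inequality |t + 2| ≤ 4 + 2 = 6.
Hence |t^2 − 4| ≤ 6|t − 2|, which is < ε once |t − 2| < ε/6.
Take δ = min(2, ε/6). If 0 < |t − 2| < δ then both bounds hold and |t^2 − 4| ≤ 6|t − 2| < 6·(ε/6) = ε.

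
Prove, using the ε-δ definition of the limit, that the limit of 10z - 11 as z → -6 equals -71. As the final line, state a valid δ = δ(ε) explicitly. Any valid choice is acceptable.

Fix ε > 0. We need δ > 0 so that 0 < |z + 6| < δ implies |(10z - 11) + 71| < ε.
Since (10z - 11) + 71 = 10(z + 6), we have |(10z - 11) + 71| = 10|z + 6|.
So 10|z + 6| < ε exactly when |z + 6| < ε/10.
Choosing δ = ε/10 gives |(10z - 11) + 71| = 10|z + 6| < ε whenever |z + 6| < δ.

δ = ε/10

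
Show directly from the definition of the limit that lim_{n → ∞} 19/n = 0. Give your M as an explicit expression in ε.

Suppose ε > 0. For n ≥ 1, |19/n − 0| = 19/(n) ≤ 19/n.
We need 19/n < ε, i.e. n > 19/ε.
Take M = 19/ε. If n > M then |19/n| ≤ 19/n < ε.

M = 19/ε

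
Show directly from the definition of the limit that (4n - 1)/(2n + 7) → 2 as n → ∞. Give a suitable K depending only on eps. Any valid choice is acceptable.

Let eps > 0. For n ≥ 1, |(4n - 1)/(2n + 7) − 2| = |-30|/(2(2n + 7)) = 30/(2(2n + 7)).
Since 2n + 7 ≥ 2n for n ≥ 1, this is ≤ 30/(2·2n) = (15/2)/n.
So |(4n - 1)/(2n + 7) − 2| < eps whenever n > (15/2)/eps.
Take K = (15/2)/eps. If n > K then |(4n - 1)/(2n + 7) − 2| ≤ (15/2)/n < eps.

K = (15/2)/eps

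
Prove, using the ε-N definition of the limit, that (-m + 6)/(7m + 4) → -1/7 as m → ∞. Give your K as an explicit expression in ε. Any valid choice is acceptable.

K = (46/49)/ε

Let ε > 0. For m ≥ 1, |(-m + 6)/(7m + 4) + 1/7| = |46|/(7(7m + 4)) = 46/(7(7m + 4)).
Since 7m + 4 ≥ 7m for m ≥ 1, this is ≤ 46/(7·7m) = (46/49)/m.
So |(-m + 6)/(7m + 4) + 1/7| < ε whenever m > (46/49)/ε.
Take K = (46/49)/ε. If m > K then |(-m + 6)/(7m + 4) + 1/7| ≤ (46/49)/m < ε.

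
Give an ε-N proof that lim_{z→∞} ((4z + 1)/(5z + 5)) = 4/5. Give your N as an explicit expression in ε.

Fix ε > 0. We seek N > 0 such that z > N implies |(4z + 1)/(5z + 5) − (4/5)| < ε.
(4z + 1)/(5z + 5) − (4/5) = (5(4z + 1) − 4(5z + 5)) / (5(5z + 5)) = -15/(5(5z + 5)).
For z > 0 we have 5z + 5 > 5z, so |(4z + 1)/(5z + 5) − (4/5)| = 15/(5(5z + 5)) < 15/(5·5z) = (3/5)/z.
Thus |(4z + 1)/(5z + 5) − (4/5)| < ε whenever z > (3/5)/ε.
Take N = (3/5)/ε. If z > N then |(4z + 1)/(5z + 5) − (4/5)| < (3/5)/z < ε.

N = (3/5)/ε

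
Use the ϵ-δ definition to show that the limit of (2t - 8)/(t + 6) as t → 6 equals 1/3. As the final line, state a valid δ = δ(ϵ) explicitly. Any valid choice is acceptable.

Fix ϵ > 0. We want δ > 0 with 0 < |t − 6| < δ ⇒ |(2t - 8)/(t + 6) − (1/3)| < ϵ.
Combining over a common denominator, (2t - 8)/(t + 6) − (1/3) = [(2t - 8)·12 − 4·(t + 6)] / [12·(t + 6)] = 20(t − 6) / (12(t + 6)).
So |(2t - 8)/(t + 6) − (1/3)| = 20|t − 6| / (12·|t + 6|).
Restrict δ ≤ 6. Then |t − 6| < 6 gives |t + 6| = |(t − 6) + 12| ≥ 12 − 6 = 6.
Hence |(2t - 8)/(t + 6) − (1/3)| < 20|t − 6|/(12·6) = (5/18)|t − 6|, which is < ϵ once |t − 6| < (18/5)ϵ.
Take δ = min(6, (18/5)ϵ). Then 0 < |t − 6| < δ forces both bounds, so |(2t - 8)/(t + 6) − (1/3)| < ϵ.

δ = min(6, (18/5)ϵ)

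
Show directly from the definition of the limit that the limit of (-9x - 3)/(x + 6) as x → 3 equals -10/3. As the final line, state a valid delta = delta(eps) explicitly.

delta = min(9/2, (27/34)eps)

Suppose eps > 0. We want delta > 0 with 0 < |x − 3| < delta ⇒ |(-9x - 3)/(x + 6) + 10/3| < eps.
Combining over a common denominator, (-9x - 3)/(x + 6) + 10/3 = [(-9x - 3)·9 − (-30)·(x + 6)] / [9·(x + 6)] = -51(x − 3) / (9(x + 6)).
So |(-9x - 3)/(x + 6) + 10/3| = 51|x − 3| / (9·|x + 6|).
Require delta ≤ 9/2, so |x + 6| ≥ |9| − |x − 3| > 9 − 9/2 = 9/2.
Hence |(-9x - 3)/(x + 6) + 10/3| < 51|x − 3|/(9·(9/2)) = (34/27)|x − 3|, which is < eps once |x − 3| < (27/34)eps.
Take delta = min(9/2, (27/34)eps). Then 0 < |x − 3| < delta forces both bounds, so |(-9x - 3)/(x + 6) + 10/3| < eps.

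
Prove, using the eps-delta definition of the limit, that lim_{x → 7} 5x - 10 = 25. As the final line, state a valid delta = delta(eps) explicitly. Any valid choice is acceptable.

Let eps > 0. We need delta > 0 so that 0 < |x − 7| < delta implies |(5x - 10) − 25| < eps.
Since (5x - 10) − 25 = 5(x − 7), we have |(5x - 10) − 25| = 5|x − 7|.
So 5|x − 7| < eps exactly when |x − 7| < eps/5.
Choosing delta = eps/5 gives |(5x - 10) − 25| = 5|x − 7| < eps whenever |x − 7| < delta.

delta = eps/5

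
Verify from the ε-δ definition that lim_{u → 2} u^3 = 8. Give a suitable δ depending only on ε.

δ = min(2, ε/28)

Suppose ε > 0. We seek δ > 0 with 0 < |u − 2| < δ ⇒ |u^3 − 8| < ε.
Factor: u^3 − 8 = (u − 2)(u^2 + 2u + 4), so |u^3 − 8| = |u − 2|·|u^2 + 2u + 4|.
Impose δ ≤ 2 so that |u| < 4; then |u^2 + 2u + 4| ≤ 28.
Hence |u^3 − 8| ≤ 28|u − 2|, which is < ε once |u − 2| < ε/28.
Take δ = min(2, ε/28). If 0 < |u − 2| < δ then both bounds hold and |u^3 − 8| ≤ 28|u − 2| < 28·(ε/28) = ε.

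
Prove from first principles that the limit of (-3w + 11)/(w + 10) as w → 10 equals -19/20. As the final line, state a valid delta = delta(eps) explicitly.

delta = min(10, (200/41)eps)

Let eps > 0. We want delta > 0 with 0 < |w − 10| < delta ⇒ |(-3w + 11)/(w + 10) + 19/20| < eps.
Combining over a common denominator, (-3w + 11)/(w + 10) + 19/20 = [(-3w + 11)·20 − (-19)·(w + 10)] / [20·(w + 10)] = -41(w − 10) / (20(w + 10)).
So |(-3w + 11)/(w + 10) + 19/20| = 41|w − 10| / (20·|w + 10|).
Restrict delta ≤ 10. Then |w − 10| < 10 gives |w + 10| = |(w − 10) + 20| ≥ 20 − 10 = 10.
Hence |(-3w + 11)/(w + 10) + 19/20| < 41|w − 10|/(20·10) = (41/200)|w − 10|, which is < eps once |w − 10| < (200/41)eps.
Take delta = min(10, (200/41)eps). Then 0 < |w − 10| < delta forces both bounds, so |(-3w + 11)/(w + 10) + 19/20| < eps.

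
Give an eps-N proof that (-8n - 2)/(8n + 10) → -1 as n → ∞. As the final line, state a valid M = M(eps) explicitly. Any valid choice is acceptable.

Let eps > 0 be given. For n ≥ 1, |(-8n - 2)/(8n + 10) + 1| = |64|/(8(8n + 10)) = 64/(8(8n + 10)).
Since 8n + 10 ≥ 8n for n ≥ 1, this is ≤ 64/(8·8n) = 1/n.
So |(-8n - 2)/(8n + 10) + 1| < eps whenever n > 1/eps.
Take M = 1/eps. If n > M then |(-8n - 2)/(8n + 10) + 1| ≤ 1/n < eps.

M = 1/eps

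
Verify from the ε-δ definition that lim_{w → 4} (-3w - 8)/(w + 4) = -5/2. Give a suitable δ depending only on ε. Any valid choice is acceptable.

δ = min(4, 8ε)

Fix ε > 0. We want δ > 0 with 0 < |w − 4| < δ ⇒ |(-3w - 8)/(w + 4) + 5/2| < ε.
Combining over a common denominator, (-3w - 8)/(w + 4) + 5/2 = [(-3w - 8)·8 − (-20)·(w + 4)] / [8·(w + 4)] = -4(w − 4) / (8(w + 4)).
So |(-3w - 8)/(w + 4) + 5/2| = 4|w − 4| / (8·|w + 4|).
Require δ ≤ 4, so |w + 4| ≥ |8| − |w − 4| > 8 − 4 = 4.
Hence |(-3w - 8)/(w + 4) + 5/2| < 4|w − 4|/(8·4) = (1/8)|w − 4|, which is < ε once |w − 4| < 8ε.
Take δ = min(4, 8ε). Then 0 < |w − 4| < δ forces both bounds, so |(-3w - 8)/(w + 4) + 5/2| < ε.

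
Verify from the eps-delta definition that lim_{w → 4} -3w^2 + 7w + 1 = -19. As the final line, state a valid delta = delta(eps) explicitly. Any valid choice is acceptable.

Let eps > 0 be given. We want delta > 0 such that 0 < |w − 4| < delta implies |(-3w^2 + 7w + 1) + 19| < eps.
(-3w^2 + 7w + 1) + 19 = -3w^2 + 7w + 20 = (w − 4)(-3w - 5).
So |(-3w^2 + 7w + 1) + 19| = |w − 4|·|-3w - 5|.
Require delta ≤ 1. Then |w − 4| < 1 gives |w| < 5, and by the triangle inequality |-3w - 5| ≤ 3·5 + 5 = 20.
Hence |(-3w^2 + 7w + 1) + 19| ≤ 20|w − 4| < eps provided |w − 4| < eps/20.
Choosing delta = min(1, eps/20) ensures both conditions, hence |(-3w^2 + 7w + 1) + 19| < eps.

delta = min(1, eps/20)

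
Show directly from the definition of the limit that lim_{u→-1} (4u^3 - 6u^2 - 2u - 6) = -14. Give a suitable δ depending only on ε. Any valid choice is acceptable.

Let ε > 0 be given. We want δ > 0 such that 0 < |u + 1| < δ implies |(4u^3 - 6u^2 - 2u - 6) + 14| < ε.
(4u^3 - 6u^2 - 2u - 6) + 14 = 4u^3 - 6u^2 - 2u + 8 = (u + 1)(4u^2 - 10u + 8).
So |(4u^3 - 6u^2 - 2u - 6) + 14| = |u + 1|·|4u^2 - 10u + 8|.
Require δ ≤ 1. Then |u + 1| < 1 gives |u| < 2, and by the triangle inequality |4u^2 - 10u + 8| ≤ 4·2^2 + 10·2 + 8 = 44.
Hence |(4u^3 - 6u^2 - 2u - 6) + 14| ≤ 44|u + 1| < ε provided |u + 1| < ε/44.
Choosing δ = min(1, ε/44) ensures both conditions, hence |(4u^3 - 6u^2 - 2u - 6) + 14| < ε.

δ = min(1, ε/44)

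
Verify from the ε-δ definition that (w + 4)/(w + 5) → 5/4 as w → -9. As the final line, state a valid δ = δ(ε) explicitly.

Let ε > 0 be given. We want δ > 0 with 0 < |w + 9| < δ ⇒ |(w + 4)/(w + 5) − (5/4)| < ε.
Combining over a common denominator, (w + 4)/(w + 5) − (5/4) = [(w + 4)·(-4) − (-5)·(w + 5)] / [(-4)·(w + 5)] = 1(w + 9) / ((-4)(w + 5)).
So |(w + 4)/(w + 5) − (5/4)| = |w + 9| / (4·|w + 5|).
Restrict δ ≤ 2. Then |w + 9| < 2 gives |w + 5| = |(w + 9) + (-4)| ≥ 4 − 2 = 2.
Hence |(w + 4)/(w + 5) − (5/4)| < |w + 9|/(4·2) = (1/8)|w + 9|, which is < ε once |w + 9| < 8ε.
Take δ = min(2, 8ε). Then 0 < |w + 9| < δ forces both bounds, so |(w + 4)/(w + 5) − (5/4)| < ε.

δ = min(2, 8ε)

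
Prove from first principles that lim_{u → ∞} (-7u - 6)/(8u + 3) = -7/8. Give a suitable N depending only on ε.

Let ε > 0 be given. We seek N > 0 such that u > N implies |(-7u - 6)/(8u + 3) + 7/8| < ε.
(-7u - 6)/(8u + 3) + 7/8 = (8(-7u - 6) − (-7)(8u + 3)) / (8(8u + 3)) = -27/(8(8u + 3)).
For u > 0 we have 8u + 3 > 8u, so |(-7u - 6)/(8u + 3) + 7/8| = 27/(8(8u + 3)) < 27/(8·8u) = (27/64)/u.
Thus |(-7u - 6)/(8u + 3) + 7/8| < ε whenever u > (27/64)/ε.
Take N = (27/64)/ε. If u > N then |(-7u - 6)/(8u + 3) + 7/8| < (27/64)/u < ε.

N = (27/64)/ε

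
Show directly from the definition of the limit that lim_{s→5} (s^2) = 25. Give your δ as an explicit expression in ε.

Let ε > 0 be given. We seek δ > 0 with 0 < |s − 5| < δ ⇒ |s^2 − 25| < ε.
Factor: s^2 − 25 = (s − 5)(s + 5), so |s^2 − 25| = |s − 5|·|s + 5|.
Restrict δ ≤ 1. Then |s − 5| < 1 gives |s| < 6, so by the triangle inequality |s + 5| ≤ 6 + 5 = 11.
Hence |s^2 − 25| ≤ 11|s − 5|, which is < ε once |s − 5| < ε/11.
Take δ = min(1, ε/11). If 0 < |s − 5| < δ then both bounds hold and |s^2 − 25| ≤ 11|s − 5| < 11·(ε/11) = ε.

δ = min(1, ε/11)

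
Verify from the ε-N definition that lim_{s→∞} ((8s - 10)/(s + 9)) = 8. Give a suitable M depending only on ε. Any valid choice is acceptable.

M = 82/ε

Let ε > 0. We seek M > 0 such that s > M implies |(8s - 10)/(s + 9) − 8| < ε.
(8s - 10)/(s + 9) − 8 = ((8s - 10) − 8(s + 9)) / ((s + 9)) = -82/((s + 9)).
For s > 0 we have s + 9 > s, so |(8s - 10)/(s + 9) − 8| = 82/((s + 9)) < 82/(s) = 82/s.
Thus |(8s - 10)/(s + 9) − 8| < ε whenever s > 82/ε.
Take M = 82/ε. If s > M then |(8s - 10)/(s + 9) − 8| < 82/s < ε.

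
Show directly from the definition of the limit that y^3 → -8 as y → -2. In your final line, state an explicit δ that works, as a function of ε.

δ = min(2, ε/28)

Fix ε > 0. We seek δ > 0 with 0 < |y + 2| < δ ⇒ |y^3 + 8| < ε.
Factor: y^3 + 8 = (y + 2)(y^2 - 2y + 4), so |y^3 + 8| = |y + 2|·|y^2 - 2y + 4|.
Impose δ ≤ 2 so that |y| < 4; then |y^2 - 2y + 4| ≤ 28.
Hence |y^3 + 8| ≤ 28|y + 2|, which is < ε once |y + 2| < ε/28.
Take δ = min(2, ε/28). If 0 < |y + 2| < δ then both bounds hold and |y^3 + 8| ≤ 28|y + 2| < 28·(ε/28) = ε.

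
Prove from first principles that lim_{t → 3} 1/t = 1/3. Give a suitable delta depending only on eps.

Fix eps > 0. We seek delta > 0 such that 0 < |t − 3| < delta implies |1/t − (1/3)| < eps.
|1/t − (1/3)| = |3 − t|/(3·|t|) = |t − 3|/(3|t|).
Require delta ≤ 3/2 so that |t| > 3 − 3/2 = 3/2, hence 3|t| > 9/2.
Then |1/t − (1/3)| < |t − 3|/(9/2), which is < eps when |t − 3| < (9/2)eps.
Take delta = min(3/2, (9/2)eps). Then 0 < |t − 3| < delta gives both |t − 3| < 3/2 and |t − 3| < (9/2)eps, so |1/t − (1/3)| < eps.

delta = min(3/2, (9/2)eps)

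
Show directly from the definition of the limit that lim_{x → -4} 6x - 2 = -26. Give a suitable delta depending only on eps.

delta = eps/6

Let eps > 0. We need delta > 0 so that 0 < |x + 4| < delta implies |(6x - 2) + 26| < eps.
|(6x - 2) + 26| = |6x + 24| = 6|x + 4|.
So 6|x + 4| < eps exactly when |x + 4| < eps/6.
Choosing delta = eps/6 gives |(6x - 2) + 26| = 6|x + 4| < eps whenever |x + 4| < delta.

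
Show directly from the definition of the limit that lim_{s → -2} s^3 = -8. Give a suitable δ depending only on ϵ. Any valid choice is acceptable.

Fix ϵ > 0. We seek δ > 0 with 0 < |s + 2| < δ ⇒ |s^3 + 8| < ϵ.
Factor: s^3 + 8 = (s + 2)(s^2 - 2s + 4), so |s^3 + 8| = |s + 2|·|s^2 - 2s + 4|.
Impose δ ≤ 1 so that |s| < 3; then |s^2 - 2s + 4| ≤ 19.
Hence |s^3 + 8| ≤ 19|s + 2|, which is < ϵ once |s + 2| < ϵ/19.
Take δ = min(1, ϵ/19). If 0 < |s + 2| < δ then both bounds hold and |s^3 + 8| ≤ 19|s + 2| < 19·(ϵ/19) = ϵ.

δ = min(1, ϵ/19)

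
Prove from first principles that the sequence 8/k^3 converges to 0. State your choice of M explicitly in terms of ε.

Fix ε > 0. For k ≥ 1, |8/k^3 − 0| = 8/k^3.
8/k^3 < ε ⇔ k^3 > 8/ε ⇔ k > (8/ε)^{1/3}.
Take M = (8/ε)^{1/3}. Then k > M implies 8/k^3 < ε.

M = (8/ε)^{1/3}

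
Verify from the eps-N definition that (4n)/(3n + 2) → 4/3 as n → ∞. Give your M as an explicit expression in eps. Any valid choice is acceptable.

Let eps > 0 be given. For n ≥ 1, |(4n)/(3n + 2) − (4/3)| = |-8|/(3(3n + 2)) = 8/(3(3n + 2)).
Since 3n + 2 ≥ 3n for n ≥ 1, this is ≤ 8/(3·3n) = (8/9)/n.
So |(4n)/(3n + 2) − (4/3)| < eps whenever n > (8/9)/eps.
Take M = (8/9)/eps. If n > M then |(4n)/(3n + 2) − (4/3)| ≤ (8/9)/n < eps.

M = (8/9)/eps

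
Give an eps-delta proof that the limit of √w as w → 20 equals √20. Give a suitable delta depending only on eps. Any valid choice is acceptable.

delta = min(20, √20·eps)

Suppose eps > 0. We want delta > 0 such that 0 < |w − 20| < delta implies |√w − √20| < eps.
Rationalise: √w − √20 = (w − 20)/(√w + √20), so |√w − √20| = |w − 20|/(√w + √20).
Restrict delta ≤ 20 so that |w − 20| < 20 forces w > 0, and then √w + √20 > √20.
Hence |√w − √20| < |w − 20|/√20, which is < eps once |w − 20| < √20·eps.
Take delta = min(20, √20·eps). If 0 < |w − 20| < delta then w > 0 and |√w − √20| < |w − 20|/√20 < eps.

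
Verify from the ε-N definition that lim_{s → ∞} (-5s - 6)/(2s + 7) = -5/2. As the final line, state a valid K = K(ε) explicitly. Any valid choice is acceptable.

Suppose ε > 0. We seek K > 0 such that s > K implies |(-5s - 6)/(2s + 7) + 5/2| < ε.
(-5s - 6)/(2s + 7) + 5/2 = (2(-5s - 6) − (-5)(2s + 7)) / (2(2s + 7)) = 23/(2(2s + 7)).
For s > 0 we have 2s + 7 > 2s, so |(-5s - 6)/(2s + 7) + 5/2| = 23/(2(2s + 7)) < 23/(2·2s) = (23/4)/s.
Thus |(-5s - 6)/(2s + 7) + 5/2| < ε whenever s > (23/4)/ε.
Take K = (23/4)/ε. If s > K then |(-5s - 6)/(2s + 7) + 5/2| < (23/4)/s < ε.

K = (23/4)/ε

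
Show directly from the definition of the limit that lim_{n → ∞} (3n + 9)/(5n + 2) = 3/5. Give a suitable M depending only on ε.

M = (39/25)/ε

Suppose ε > 0. For n ≥ 1, |(3n + 9)/(5n + 2) − (3/5)| = |39|/(5(5n + 2)) = 39/(5(5n + 2)).
Since 5n + 2 ≥ 5n for n ≥ 1, this is ≤ 39/(5·5n) = (39/25)/n.
So |(3n + 9)/(5n + 2) − (3/5)| < ε whenever n > (39/25)/ε.
Take M = (39/25)/ε. If n > M then |(3n + 9)/(5n + 2) − (3/5)| ≤ (39/25)/n < ε.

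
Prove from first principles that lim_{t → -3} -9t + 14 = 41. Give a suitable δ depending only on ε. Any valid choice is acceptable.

δ = ε/9

Suppose ε > 0. We need δ > 0 so that 0 < |t + 3| < δ implies |(-9t + 14) − 41| < ε.
|(-9t + 14) − 41| = |-9t - 27| = 9|t + 3|.
Thus it suffices that |t + 3| < ε/9.
Take δ = ε/9. If 0 < |t + 3| < δ then |(-9t + 14) − 41| = 9|t + 3| < 9·(ε/9) = ε.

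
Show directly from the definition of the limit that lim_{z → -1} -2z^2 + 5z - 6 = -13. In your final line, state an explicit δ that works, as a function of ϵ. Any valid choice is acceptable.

δ = min(1, ϵ/11)

Fix ϵ > 0. We want δ > 0 such that 0 < |z + 1| < δ implies |(-2z^2 + 5z - 6) + 13| < ϵ.
(-2z^2 + 5z - 6) + 13 = -2z^2 + 5z + 7 = (z + 1)(-2z + 7).
So |(-2z^2 + 5z - 6) + 13| = |z + 1|·|-2z + 7|.
Assume first that |z + 1| < 1, so |z| < 2. Then |-2z + 7| ≤ 2·2 + 7 = 11.
Hence |(-2z^2 + 5z - 6) + 13| ≤ 11|z + 1| < ϵ provided |z + 1| < ϵ/11.
Choosing δ = min(1, ϵ/11) ensures both conditions, hence |(-2z^2 + 5z - 6) + 13| < ϵ.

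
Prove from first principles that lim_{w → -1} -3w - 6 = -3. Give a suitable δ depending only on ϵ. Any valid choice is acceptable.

δ = ϵ/3

Let ϵ > 0. We need δ > 0 so that 0 < |w + 1| < δ implies |(-3w - 6) + 3| < ϵ.
Since (-3w - 6) + 3 = -3(w + 1), we have |(-3w - 6) + 3| = 3|w + 1|.
So 3|w + 1| < ϵ exactly when |w + 1| < ϵ/3.
Take δ = ϵ/3. If 0 < |w + 1| < δ then |(-3w - 6) + 3| = 3|w + 1| < 3·(ϵ/3) = ϵ.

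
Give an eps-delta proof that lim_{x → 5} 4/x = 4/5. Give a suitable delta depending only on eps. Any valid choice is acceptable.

Fix eps > 0. We seek delta > 0 such that 0 < |x − 5| < delta implies |4/x − (4/5)| < eps.
|4/x − (4/5)| = 4·|5 − x|/(5·|x|) = 4|x − 5|/(5|x|).
Restrict delta ≤ 5/2. Then |x − 5| < 5/2 gives |x| > 5/2, so 5|x| > 25/2.
Then |4/x − (4/5)| < 4|x − 5|/(25/2), which is < eps when |x − 5| < (25/8)eps.
Take delta = min(5/2, (25/8)eps). Then 0 < |x − 5| < delta gives both |x − 5| < 5/2 and |x − 5| < (25/8)eps, so |4/x − (4/5)| < eps.

delta = min(5/2, (25/8)eps)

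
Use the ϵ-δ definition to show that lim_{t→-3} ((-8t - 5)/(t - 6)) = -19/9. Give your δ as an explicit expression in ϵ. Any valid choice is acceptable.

Let ϵ > 0 be given. We want δ > 0 with 0 < |t + 3| < δ ⇒ |(-8t - 5)/(t - 6) + 19/9| < ϵ.
Combining over a common denominator, (-8t - 5)/(t - 6) + 19/9 = [(-8t - 5)·(-9) − 19·(t - 6)] / [(-9)·(t - 6)] = 53(t + 3) / ((-9)(t - 6)).
So |(-8t - 5)/(t - 6) + 19/9| = 53|t + 3| / (9·|t − 6|).
Require δ ≤ 9/2, so |t − 6| ≥ |-9| − |t + 3| > 9 − 9/2 = 9/2.
Hence |(-8t - 5)/(t - 6) + 19/9| < 53|t + 3|/(9·(9/2)) = (106/81)|t + 3|, which is < ϵ once |t + 3| < (81/106)ϵ.
Take δ = min(9/2, (81/106)ϵ). Then 0 < |t + 3| < δ forces both bounds, so |(-8t - 5)/(t - 6) + 19/9| < ϵ.

δ = min(9/2, (81/106)ϵ)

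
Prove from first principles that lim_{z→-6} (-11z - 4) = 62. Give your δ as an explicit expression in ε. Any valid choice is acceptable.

δ = ε/11

Suppose ε > 0. We need δ > 0 so that 0 < |z + 6| < δ implies |(-11z - 4) − 62| < ε.
Since (-11z - 4) − 62 = -11(z + 6), we have |(-11z - 4) − 62| = 11|z + 6|.
So 11|z + 6| < ε exactly when |z + 6| < ε/11.
Choosing δ = ε/11 gives |(-11z - 4) − 62| = 11|z + 6| < ε whenever |z + 6| < δ.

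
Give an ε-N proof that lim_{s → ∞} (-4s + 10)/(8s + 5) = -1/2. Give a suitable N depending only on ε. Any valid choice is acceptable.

Let ε > 0 be given. We seek N > 0 such that s > N implies |(-4s + 10)/(8s + 5) + 1/2| < ε.
(-4s + 10)/(8s + 5) + 1/2 = (8(-4s + 10) − (-4)(8s + 5)) / (8(8s + 5)) = 100/(8(8s + 5)).
For s > 0 we have 8s + 5 > 8s, so |(-4s + 10)/(8s + 5) + 1/2| = 100/(8(8s + 5)) < 100/(8·8s) = (25/16)/s.
Thus |(-4s + 10)/(8s + 5) + 1/2| < ε whenever s > (25/16)/ε.
Take N = (25/16)/ε. If s > N then |(-4s + 10)/(8s + 5) + 1/2| < (25/16)/s < ε.

N = (25/16)/ε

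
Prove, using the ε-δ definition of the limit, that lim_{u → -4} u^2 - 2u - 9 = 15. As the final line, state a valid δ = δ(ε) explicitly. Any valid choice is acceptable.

Let ε > 0. We want δ > 0 such that 0 < |u + 4| < δ implies |(u^2 - 2u - 9) − 15| < ε.
(u^2 - 2u - 9) − 15 = u^2 - 2u - 24 = (u + 4)(u - 6).
So |(u^2 - 2u - 9) − 15| = |u + 4|·|u - 6|.
Require δ ≤ 1. Then |u + 4| < 1 gives |u| < 5, and by the triangle inequality |u - 6| ≤ 5 + 6 = 11.
Hence |(u^2 - 2u - 9) − 15| ≤ 11|u + 4| < ε provided |u + 4| < ε/11.
Take δ = min(1, ε/11). Then 0 < |u + 4| < δ gives both |u + 4| < 1 and |u + 4| < ε/11, so |(u^2 - 2u - 9) − 15| < ε.

δ = min(1, ε/11)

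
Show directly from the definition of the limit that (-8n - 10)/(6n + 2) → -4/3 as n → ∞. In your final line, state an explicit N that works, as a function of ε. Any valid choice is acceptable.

N = (11/9)/ε

Fix ε > 0. For n ≥ 1, |(-8n - 10)/(6n + 2) + 4/3| = |-44|/(6(6n + 2)) = 44/(6(6n + 2)).
Since 6n + 2 ≥ 6n for n ≥ 1, this is ≤ 44/(6·6n) = (11/9)/n.
So |(-8n - 10)/(6n + 2) + 4/3| < ε whenever n > (11/9)/ε.
Take N = (11/9)/ε. If n > N then |(-8n - 10)/(6n + 2) + 4/3| ≤ (11/9)/n < ε.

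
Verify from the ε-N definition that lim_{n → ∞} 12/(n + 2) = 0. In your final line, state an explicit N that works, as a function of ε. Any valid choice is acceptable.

N = 12/ε

Suppose ε > 0. For n ≥ 1, |12/(n + 2) − 0| = 12/(n + 2) ≤ 12/n.
We need 12/n < ε, i.e. n > 12/ε.
Take N = 12/ε. If n > N then |12/(n + 2)| ≤ 12/n < ε.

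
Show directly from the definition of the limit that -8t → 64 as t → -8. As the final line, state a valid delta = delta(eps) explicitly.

delta = eps/8

Let eps > 0. We need delta > 0 so that 0 < |t + 8| < delta implies |(-8t) − 64| < eps.
|(-8t) − 64| = |-8t - 64| = 8|t + 8|.
So 8|t + 8| < eps exactly when |t + 8| < eps/8.
Choosing delta = eps/8 gives |(-8t) − 64| = 8|t + 8| < eps whenever |t + 8| < delta.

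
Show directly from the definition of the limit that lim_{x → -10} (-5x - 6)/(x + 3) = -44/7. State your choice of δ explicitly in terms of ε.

δ = min(7/2, (49/18)ε)

Let ε > 0 be given. We want δ > 0 with 0 < |x + 10| < δ ⇒ |(-5x - 6)/(x + 3) + 44/7| < ε.
Combining over a common denominator, (-5x - 6)/(x + 3) + 44/7 = [(-5x - 6)·(-7) − 44·(x + 3)] / [(-7)·(x + 3)] = -9(x + 10) / ((-7)(x + 3)).
So |(-5x - 6)/(x + 3) + 44/7| = 9|x + 10| / (7·|x + 3|).
Restrict δ ≤ 7/2. Then |x + 10| < 7/2 gives |x + 3| = |(x + 10) + (-7)| ≥ 7 − 7/2 = 7/2.
Hence |(-5x - 6)/(x + 3) + 44/7| < 9|x + 10|/(7·(7/2)) = (18/49)|x + 10|, which is < ε once |x + 10| < (49/18)ε.
Take δ = min(7/2, (49/18)ε). Then 0 < |x + 10| < δ forces both bounds, so |(-5x - 6)/(x + 3) + 44/7| < ε.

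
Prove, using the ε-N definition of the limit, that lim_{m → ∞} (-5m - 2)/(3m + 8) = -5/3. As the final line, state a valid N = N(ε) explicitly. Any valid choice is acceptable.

Fix ε > 0. For m ≥ 1, |(-5m - 2)/(3m + 8) + 5/3| = |34|/(3(3m + 8)) = 34/(3(3m + 8)).
Since 3m + 8 ≥ 3m for m ≥ 1, this is ≤ 34/(3·3m) = (34/9)/m.
So |(-5m - 2)/(3m + 8) + 5/3| < ε whenever m > (34/9)/ε.
Take N = (34/9)/ε. If m > N then |(-5m - 2)/(3m + 8) + 5/3| ≤ (34/9)/m < ε.

N = (34/9)/ε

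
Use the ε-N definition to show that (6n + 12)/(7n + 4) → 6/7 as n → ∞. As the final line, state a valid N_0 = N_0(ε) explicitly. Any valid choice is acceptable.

Let ε > 0 be given. For n ≥ 1, |(6n + 12)/(7n + 4) − (6/7)| = |60|/(7(7n + 4)) = 60/(7(7n + 4)).
Since 7n + 4 ≥ 7n for n ≥ 1, this is ≤ 60/(7·7n) = (60/49)/n.
So |(6n + 12)/(7n + 4) − (6/7)| < ε whenever n > (60/49)/ε.
Take N_0 = (60/49)/ε. If n > N_0 then |(6n + 12)/(7n + 4) − (6/7)| ≤ (60/49)/n < ε.

N_0 = (60/49)/ε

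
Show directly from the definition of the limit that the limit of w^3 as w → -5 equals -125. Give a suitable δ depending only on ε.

δ = min(2, ε/109)

Let ε > 0 be given. We seek δ > 0 with 0 < |w + 5| < δ ⇒ |w^3 + 125| < ε.
Factor: w^3 + 125 = (w + 5)(w^2 - 5w + 25), so |w^3 + 125| = |w + 5|·|w^2 - 5w + 25|.
Impose δ ≤ 2 so that |w| < 7; then |w^2 - 5w + 25| ≤ 109.
Hence |w^3 + 125| ≤ 109|w + 5|, which is < ε once |w + 5| < ε/109.
Take δ = min(2, ε/109). If 0 < |w + 5| < δ then both bounds hold and |w^3 + 125| ≤ 109|w + 5| < 109·(ε/109) = ε.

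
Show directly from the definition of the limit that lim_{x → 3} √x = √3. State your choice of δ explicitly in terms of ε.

Fix ε > 0. We want δ > 0 such that 0 < |x − 3| < δ implies |√x − √3| < ε.
Multiplying by the conjugate, |√x − √3| = |x − 3|/(√x + √3).
Restrict δ ≤ 3 so that |x − 3| < 3 forces x > 0, and then √x + √3 > √3.
Hence |√x − √3| < |x − 3|/√3, which is < ε once |x − 3| < √3·ε.
Take δ = min(3, √3·ε). If 0 < |x − 3| < δ then x > 0 and |√x − √3| < |x − 3|/√3 < ε.

δ = min(3, √3·ε)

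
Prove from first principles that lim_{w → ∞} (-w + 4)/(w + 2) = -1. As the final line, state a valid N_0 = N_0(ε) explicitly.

Let ε > 0 be given. We seek N_0 > 0 such that w > N_0 implies |(-w + 4)/(w + 2) + 1| < ε.
(-w + 4)/(w + 2) + 1 = ((-w + 4) − (-1)(w + 2)) / ((w + 2)) = 6/((w + 2)).
For w > 0 we have w + 2 > w, so |(-w + 4)/(w + 2) + 1| = 6/((w + 2)) < 6/(w) = 6/w.
Thus |(-w + 4)/(w + 2) + 1| < ε whenever w > 6/ε.
Take N_0 = 6/ε. If w > N_0 then |(-w + 4)/(w + 2) + 1| < 6/w < ε.

N_0 = 6/ε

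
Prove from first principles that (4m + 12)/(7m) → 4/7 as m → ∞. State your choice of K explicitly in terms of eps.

K = (12/7)/eps

Fix eps > 0. For m ≥ 1, |(4m + 12)/(7m) − (4/7)| = |84|/(7(7m)) = 84/(7(7m)).
Since 7m ≥ 7m for m ≥ 1, this is ≤ 84/(7·7m) = (12/7)/m.
So |(4m + 12)/(7m) − (4/7)| < eps whenever m > (12/7)/eps.
Take K = (12/7)/eps. If m > K then |(4m + 12)/(7m) − (4/7)| ≤ (12/7)/m < eps.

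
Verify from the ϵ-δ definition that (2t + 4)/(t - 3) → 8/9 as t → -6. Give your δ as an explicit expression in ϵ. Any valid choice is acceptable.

δ = min(9/2, (81/20)ϵ)

Let ϵ > 0. We want δ > 0 with 0 < |t + 6| < δ ⇒ |(2t + 4)/(t - 3) − (8/9)| < ϵ.
Combining over a common denominator, (2t + 4)/(t - 3) − (8/9) = [(2t + 4)·(-9) − (-8)·(t - 3)] / [(-9)·(t - 3)] = -10(t + 6) / ((-9)(t - 3)).
So |(2t + 4)/(t - 3) − (8/9)| = 10|t + 6| / (9·|t − 3|).
Require δ ≤ 9/2, so |t − 3| ≥ |-9| − |t + 6| > 9 − 9/2 = 9/2.
Hence |(2t + 4)/(t - 3) − (8/9)| < 10|t + 6|/(9·(9/2)) = (20/81)|t + 6|, which is < ϵ once |t + 6| < (81/20)ϵ.
Take δ = min(9/2, (81/20)ϵ). Then 0 < |t + 6| < δ forces both bounds, so |(2t + 4)/(t - 3) − (8/9)| < ϵ.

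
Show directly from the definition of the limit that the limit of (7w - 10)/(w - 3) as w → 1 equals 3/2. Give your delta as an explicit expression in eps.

delta = min(1, (2/11)eps)

Fix eps > 0. We want delta > 0 with 0 < |w − 1| < delta ⇒ |(7w - 10)/(w - 3) − (3/2)| < eps.
Combining over a common denominator, (7w - 10)/(w - 3) − (3/2) = [(7w - 10)·(-2) − (-3)·(w - 3)] / [(-2)·(w - 3)] = -11(w − 1) / ((-2)(w - 3)).
So |(7w - 10)/(w - 3) − (3/2)| = 11|w − 1| / (2·|w − 3|).
Require delta ≤ 1, so |w − 3| ≥ |-2| − |w − 1| > 2 − 1 = 1.
Hence |(7w - 10)/(w - 3) − (3/2)| < 11|w − 1|/(2·1) = (11/2)|w − 1|, which is < eps once |w − 1| < (2/11)eps.
Take delta = min(1, (2/11)eps). Then 0 < |w − 1| < delta forces both bounds, so |(7w - 10)/(w - 3) − (3/2)| < eps.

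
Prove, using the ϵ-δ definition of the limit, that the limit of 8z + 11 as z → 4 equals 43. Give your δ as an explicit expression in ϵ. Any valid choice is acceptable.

Suppose ϵ > 0. We need δ > 0 so that 0 < |z − 4| < δ implies |(8z + 11) − 43| < ϵ.
Since (8z + 11) − 43 = 8(z − 4), we have |(8z + 11) − 43| = 8|z − 4|.
Thus it suffices that |z − 4| < ϵ/8.
Choosing δ = ϵ/8 gives |(8z + 11) − 43| = 8|z − 4| < ϵ whenever |z − 4| < δ.

δ = ϵ/8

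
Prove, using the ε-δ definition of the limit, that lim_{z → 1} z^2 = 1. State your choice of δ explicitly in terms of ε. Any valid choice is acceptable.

Let ε > 0 be given. We seek δ > 0 with 0 < |z − 1| < δ ⇒ |z^2 − 1| < ε.
Factor: z^2 − 1 = (z − 1)(z + 1), so |z^2 − 1| = |z − 1|·|z + 1|.
Impose δ ≤ 2 so that |z| < 3; then |z + 1| ≤ 4.
Hence |z^2 − 1| ≤ 4|z − 1|, which is < ε once |z − 1| < ε/4.
Take δ = min(2, ε/4). If 0 < |z − 1| < δ then both bounds hold and |z^2 − 1| ≤ 4|z − 1| < 4·(ε/4) = ε.

δ = min(2, ε/4)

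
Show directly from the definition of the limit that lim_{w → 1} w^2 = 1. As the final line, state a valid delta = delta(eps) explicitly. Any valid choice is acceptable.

Let eps > 0. We seek delta > 0 with 0 < |w − 1| < delta ⇒ |w^2 − 1| < eps.
Factor: w^2 − 1 = (w − 1)(w + 1), so |w^2 − 1| = |w − 1|·|w + 1|.
Impose delta ≤ 1 so that |w| < 2; then |w + 1| ≤ 3.
Hence |w^2 − 1| ≤ 3|w − 1|, which is < eps once |w − 1| < eps/3.
Take delta = min(1, eps/3). If 0 < |w − 1| < delta then both bounds hold and |w^2 − 1| ≤ 3|w − 1| < 3·(eps/3) = eps.

delta = min(1, eps/3)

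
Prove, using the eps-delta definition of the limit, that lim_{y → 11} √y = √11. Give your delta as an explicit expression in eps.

Fix eps > 0. We want delta > 0 such that 0 < |y − 11| < delta implies |√y − √11| < eps.
Rationalise: √y − √11 = (y − 11)/(√y + √11), so |√y − √11| = |y − 11|/(√y + √11).
Restrict delta ≤ 11 so that |y − 11| < 11 forces y > 0, and then √y + √11 > √11.
Hence |√y − √11| < |y − 11|/√11, which is < eps once |y − 11| < √11·eps.
Take delta = min(11, √11·eps). If 0 < |y − 11| < delta then y > 0 and |√y − √11| < |y − 11|/√11 < eps.

delta = min(11, √11·eps)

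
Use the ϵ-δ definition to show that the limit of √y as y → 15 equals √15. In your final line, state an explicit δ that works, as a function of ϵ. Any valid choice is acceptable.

δ = min(15, √15·ϵ)

Let ϵ > 0 be given. We want δ > 0 such that 0 < |y − 15| < δ implies |√y − √15| < ϵ.
Multiplying by the conjugate, |√y − √15| = |y − 15|/(√y + √15).
Restrict δ ≤ 15 so that |y − 15| < 15 forces y > 0, and then √y + √15 > √15.
Hence |√y − √15| < |y − 15|/√15, which is < ϵ once |y − 15| < √15·ϵ.
Take δ = min(15, √15·ϵ). If 0 < |y − 15| < δ then y > 0 and |√y − √15| < |y − 15|/√15 < ϵ.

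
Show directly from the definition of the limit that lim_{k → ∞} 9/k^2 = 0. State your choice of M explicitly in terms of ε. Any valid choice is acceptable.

M = (9/ε)^{1/2}

Suppose ε > 0. For k ≥ 1, |9/k^2 − 0| = 9/k^2.
9/k^2 < ε ⇔ k^2 > 9/ε ⇔ k > (9/ε)^{1/2}.
Take M = (9/ε)^{1/2}. Then k > M implies 9/k^2 < ε.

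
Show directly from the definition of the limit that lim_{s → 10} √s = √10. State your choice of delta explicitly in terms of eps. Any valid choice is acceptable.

Suppose eps > 0. We want delta > 0 such that 0 < |s − 10| < delta implies |√s − √10| < eps.
Rationalise: √s − √10 = (s − 10)/(√s + √10), so |√s − √10| = |s − 10|/(√s + √10).
Restrict delta ≤ 10 so that |s − 10| < 10 forces s > 0, and then √s + √10 > √10.
Hence |√s − √10| < |s − 10|/√10, which is < eps once |s − 10| < √10·eps.
Take delta = min(10, √10·eps). If 0 < |s − 10| < delta then s > 0 and |√s − √10| < |s − 10|/√10 < eps.

delta = min(10, √10·eps)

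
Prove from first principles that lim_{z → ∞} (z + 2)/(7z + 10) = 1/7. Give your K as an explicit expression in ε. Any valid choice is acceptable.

Let ε > 0. We seek K > 0 such that z > K implies |(z + 2)/(7z + 10) − (1/7)| < ε.
(z + 2)/(7z + 10) − (1/7) = (7(z + 2) − (7z + 10)) / (7(7z + 10)) = 4/(7(7z + 10)).
For z > 0 we have 7z + 10 > 7z, so |(z + 2)/(7z + 10) − (1/7)| = 4/(7(7z + 10)) < 4/(7·7z) = (4/49)/z.
Thus |(z + 2)/(7z + 10) − (1/7)| < ε whenever z > (4/49)/ε.
Take K = (4/49)/ε. If z > K then |(z + 2)/(7z + 10) − (1/7)| < (4/49)/z < ε.

K = (4/49)/ε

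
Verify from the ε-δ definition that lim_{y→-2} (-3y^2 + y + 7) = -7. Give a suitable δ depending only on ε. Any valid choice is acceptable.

Suppose ε > 0. We want δ > 0 such that 0 < |y + 2| < δ implies |(-3y^2 + y + 7) + 7| < ε.
(-3y^2 + y + 7) + 7 = -3y^2 + y + 14 = (y + 2)(-3y + 7).
So |(-3y^2 + y + 7) + 7| = |y + 2|·|-3y + 7|.
Require δ ≤ 1. Then |y + 2| < 1 gives |y| < 3, and by the triangle inequality |-3y + 7| ≤ 3·3 + 7 = 16.
Hence |(-3y^2 + y + 7) + 7| ≤ 16|y + 2| < ε provided |y + 2| < ε/16.
Choosing δ = min(1, ε/16) ensures both conditions, hence |(-3y^2 + y + 7) + 7| < ε.

δ = min(1, ε/16)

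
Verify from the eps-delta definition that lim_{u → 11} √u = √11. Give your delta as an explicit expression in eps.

Fix eps > 0. We want delta > 0 such that 0 < |u − 11| < delta implies |√u − √11| < eps.
Multiplying by the conjugate, |√u − √11| = |u − 11|/(√u + √11).
Restrict delta ≤ 11 so that |u − 11| < 11 forces u > 0, and then √u + √11 > √11.
Hence |√u − √11| < |u − 11|/√11, which is < eps once |u − 11| < √11·eps.
Take delta = min(11, √11·eps). If 0 < |u − 11| < delta then u > 0 and |√u − √11| < |u − 11|/√11 < eps.

delta = min(11, √11·eps)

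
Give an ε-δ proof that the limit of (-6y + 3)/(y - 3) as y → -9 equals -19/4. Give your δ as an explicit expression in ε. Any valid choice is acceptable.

δ = min(6, (24/5)ε)

Let ε > 0 be given. We want δ > 0 with 0 < |y + 9| < δ ⇒ |(-6y + 3)/(y - 3) + 19/4| < ε.
Combining over a common denominator, (-6y + 3)/(y - 3) + 19/4 = [(-6y + 3)·(-12) − 57·(y - 3)] / [(-12)·(y - 3)] = 15(y + 9) / ((-12)(y - 3)).
So |(-6y + 3)/(y - 3) + 19/4| = 15|y + 9| / (12·|y − 3|).
Require δ ≤ 6, so |y − 3| ≥ |-12| − |y + 9| > 12 − 6 = 6.
Hence |(-6y + 3)/(y - 3) + 19/4| < 15|y + 9|/(12·6) = (5/24)|y + 9|, which is < ε once |y + 9| < (24/5)ε.
Take δ = min(6, (24/5)ε). Then 0 < |y + 9| < δ forces both bounds, so |(-6y + 3)/(y - 3) + 19/4| < ε.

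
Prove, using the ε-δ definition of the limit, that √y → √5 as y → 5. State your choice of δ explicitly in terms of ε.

Fix ε > 0. We want δ > 0 such that 0 < |y − 5| < δ implies |√y − √5| < ε.
Multiplying by the conjugate, |√y − √5| = |y − 5|/(√y + √5).
Restrict δ ≤ 5 so that |y − 5| < 5 forces y > 0, and then √y + √5 > √5.
Hence |√y − √5| < |y − 5|/√5, which is < ε once |y − 5| < √5·ε.
Take δ = min(5, √5·ε). If 0 < |y − 5| < δ then y > 0 and |√y − √5| < |y − 5|/√5 < ε.

δ = min(5, √5·ε)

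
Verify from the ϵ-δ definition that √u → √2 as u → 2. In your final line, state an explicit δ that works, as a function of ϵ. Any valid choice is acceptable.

Let ϵ > 0. We want δ > 0 such that 0 < |u − 2| < δ implies |√u − √2| < ϵ.
Multiplying by the conjugate, |√u − √2| = |u − 2|/(√u + √2).
Restrict δ ≤ 2 so that |u − 2| < 2 forces u > 0, and then √u + √2 > √2.
Hence |√u − √2| < |u − 2|/√2, which is < ϵ once |u − 2| < √2·ϵ.
Take δ = min(2, √2·ϵ). If 0 < |u − 2| < δ then u > 0 and |√u − √2| < |u − 2|/√2 < ϵ.

δ = min(2, √2·ϵ)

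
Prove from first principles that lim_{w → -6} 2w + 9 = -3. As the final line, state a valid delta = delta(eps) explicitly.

delta = eps/2

Suppose eps > 0. We need delta > 0 so that 0 < |w + 6| < delta implies |(2w + 9) + 3| < eps.
Since (2w + 9) + 3 = 2(w + 6), we have |(2w + 9) + 3| = 2|w + 6|.
Thus it suffices that |w + 6| < eps/2.
Choosing delta = eps/2 gives |(2w + 9) + 3| = 2|w + 6| < eps whenever |w + 6| < delta.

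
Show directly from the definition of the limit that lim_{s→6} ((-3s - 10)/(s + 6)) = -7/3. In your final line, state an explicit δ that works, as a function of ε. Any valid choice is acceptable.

δ = min(6, 9ε)

Fix ε > 0. We want δ > 0 with 0 < |s − 6| < δ ⇒ |(-3s - 10)/(s + 6) + 7/3| < ε.
Combining over a common denominator, (-3s - 10)/(s + 6) + 7/3 = [(-3s - 10)·12 − (-28)·(s + 6)] / [12·(s + 6)] = -8(s − 6) / (12(s + 6)).
So |(-3s - 10)/(s + 6) + 7/3| = 8|s − 6| / (12·|s + 6|).
Require δ ≤ 6, so |s + 6| ≥ |12| − |s − 6| > 12 − 6 = 6.
Hence |(-3s - 10)/(s + 6) + 7/3| < 8|s − 6|/(12·6) = (1/9)|s − 6|, which is < ε once |s − 6| < 9ε.
Take δ = min(6, 9ε). Then 0 < |s − 6| < δ forces both bounds, so |(-3s - 10)/(s + 6) + 7/3| < ε.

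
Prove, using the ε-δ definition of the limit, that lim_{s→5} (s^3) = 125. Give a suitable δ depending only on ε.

δ = min(1, ε/91)

Fix ε > 0. We seek δ > 0 with 0 < |s − 5| < δ ⇒ |s^3 − 125| < ε.
Factor: s^3 − 125 = (s − 5)(s^2 + 5s + 25), so |s^3 − 125| = |s − 5|·|s^2 + 5s + 25|.
Restrict δ ≤ 1. Then |s − 5| < 1 gives |s| < 6, so by the triangle inequality |s^2 + 5s + 25| ≤ 6^2 + 5·6 + 25 = 91.
Hence |s^3 − 125| ≤ 91|s − 5|, which is < ε once |s − 5| < ε/91.
Take δ = min(1, ε/91). If 0 < |s − 5| < δ then both bounds hold and |s^3 − 125| ≤ 91|s − 5| < 91·(ε/91) = ε.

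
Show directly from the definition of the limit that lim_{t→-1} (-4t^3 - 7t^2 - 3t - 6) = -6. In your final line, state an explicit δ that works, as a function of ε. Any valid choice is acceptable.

Let ε > 0. We want δ > 0 such that 0 < |t + 1| < δ implies |(-4t^3 - 7t^2 - 3t - 6) + 6| < ε.
(-4t^3 - 7t^2 - 3t - 6) + 6 = -4t^3 - 7t^2 - 3t = (t + 1)(-4t^2 - 3t).
So |(-4t^3 - 7t^2 - 3t - 6) + 6| = |t + 1|·|-4t^2 - 3t|.
Require δ ≤ 1. Then |t + 1| < 1 gives |t| < 2, and by the triangle inequality |-4t^2 - 3t| ≤ 4·2^2 + 3·2 = 22.
Hence |(-4t^3 - 7t^2 - 3t - 6) + 6| ≤ 22|t + 1| < ε provided |t + 1| < ε/22.
Take δ = min(1, ε/22). Then 0 < |t + 1| < δ gives both |t + 1| < 1 and |t + 1| < ε/22, so |(-4t^3 - 7t^2 - 3t - 6) + 6| < ε.

δ = min(1, ε/22)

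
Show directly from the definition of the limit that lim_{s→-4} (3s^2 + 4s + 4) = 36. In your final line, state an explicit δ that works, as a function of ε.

Let ε > 0. We want δ > 0 such that 0 < |s + 4| < δ implies |(3s^2 + 4s + 4) − 36| < ε.
(3s^2 + 4s + 4) − 36 = 3s^2 + 4s - 32 = (s + 4)(3s - 8).
So |(3s^2 + 4s + 4) − 36| = |s + 4|·|3s - 8|.
Assume first that |s + 4| < 1, so |s| < 5. Then |3s - 8| ≤ 3·5 + 8 = 23.
Hence |(3s^2 + 4s + 4) − 36| ≤ 23|s + 4| < ε provided |s + 4| < ε/23.
Take δ = min(1, ε/23). Then 0 < |s + 4| < δ gives both |s + 4| < 1 and |s + 4| < ε/23, so |(3s^2 + 4s + 4) − 36| < ε.

δ = min(1, ε/23)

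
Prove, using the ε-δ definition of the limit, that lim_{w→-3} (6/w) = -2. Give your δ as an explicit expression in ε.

δ = min(3/2, (3/4)ε)

Let ε > 0 be given. We seek δ > 0 such that 0 < |w + 3| < δ implies |6/w + 2| < ε.
|6/w + 2| = 6·|-3 − w|/(3·|w|) = 6|w + 3|/(3|w|).
Require δ ≤ 3/2 so that |w| > 3 − 3/2 = 3/2, hence 3|w| > 9/2.
Then |6/w + 2| < 6|w + 3|/(9/2), which is < ε when |w + 3| < (3/4)ε.
Take δ = min(3/2, (3/4)ε). Then 0 < |w + 3| < δ gives both |w + 3| < 3/2 and |w + 3| < (3/4)ε, so |6/w + 2| < ε.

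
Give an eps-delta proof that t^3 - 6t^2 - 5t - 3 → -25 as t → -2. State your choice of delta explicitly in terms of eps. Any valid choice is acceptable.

delta = min(1, eps/44)

Suppose eps > 0. We want delta > 0 such that 0 < |t + 2| < delta implies |(t^3 - 6t^2 - 5t - 3) + 25| < eps.
(t^3 - 6t^2 - 5t - 3) + 25 = t^3 - 6t^2 - 5t + 22 = (t + 2)(t^2 - 8t + 11).
So |(t^3 - 6t^2 - 5t - 3) + 25| = |t + 2|·|t^2 - 8t + 11|.
Assume first that |t + 2| < 1, so |t| < 3. Then |t^2 - 8t + 11| ≤ 3^2 + 8·3 + 11 = 44.
Hence |(t^3 - 6t^2 - 5t - 3) + 25| ≤ 44|t + 2| < eps provided |t + 2| < eps/44.
Choosing delta = min(1, eps/44) ensures both conditions, hence |(t^3 - 6t^2 - 5t - 3) + 25| < eps.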